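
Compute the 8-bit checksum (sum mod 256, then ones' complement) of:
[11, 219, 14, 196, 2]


Sum = 442 mod 256 = 186
Complement = 69

69


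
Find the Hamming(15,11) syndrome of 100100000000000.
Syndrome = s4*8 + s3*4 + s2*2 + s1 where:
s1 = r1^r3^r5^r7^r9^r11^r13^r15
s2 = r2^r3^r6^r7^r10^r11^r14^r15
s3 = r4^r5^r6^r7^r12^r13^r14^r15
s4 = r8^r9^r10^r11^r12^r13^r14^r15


s1=1, s2=0, s3=1, s4=0

Syndrome = 5 (error at position 5)


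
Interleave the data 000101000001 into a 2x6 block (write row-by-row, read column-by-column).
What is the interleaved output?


Matrix:
  000101
  000001
Read columns: 000000100011

000000100011


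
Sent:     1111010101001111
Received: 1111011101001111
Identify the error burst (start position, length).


XOR: 0000001000000000

Burst at position 6, length 1


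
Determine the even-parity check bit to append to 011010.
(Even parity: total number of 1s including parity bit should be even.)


Number of 1s in data: 3
Parity bit: 1

1


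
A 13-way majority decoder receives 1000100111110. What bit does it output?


Ones: 7 out of 13
Threshold: 7

1 (7/13 voted 1)


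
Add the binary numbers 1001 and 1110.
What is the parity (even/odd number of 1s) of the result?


1001 = 9
1110 = 14
Sum = 23 = 10111
1s count = 4

even parity (4 ones in 10111)


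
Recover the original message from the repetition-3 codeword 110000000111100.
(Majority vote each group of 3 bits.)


Groups: 110, 000, 000, 111, 100
Majority votes: 10010

10010


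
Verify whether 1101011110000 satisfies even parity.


Number of 1s: 7

No, parity error (7 ones)


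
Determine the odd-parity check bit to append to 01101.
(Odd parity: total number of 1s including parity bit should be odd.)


Number of 1s in data: 3
Parity bit: 0

0


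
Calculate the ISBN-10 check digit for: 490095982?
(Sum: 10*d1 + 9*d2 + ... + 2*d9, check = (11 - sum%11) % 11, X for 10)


Weighted sum: 264
264 mod 11 = 0

Check digit: 0


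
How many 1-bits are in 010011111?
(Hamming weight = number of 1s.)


Counting 1s in 010011111

6


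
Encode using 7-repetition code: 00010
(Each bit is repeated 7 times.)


Each bit -> 7 copies

00000000000000000000011111110000000


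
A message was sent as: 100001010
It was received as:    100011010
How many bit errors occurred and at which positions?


XOR: 000010000

1 error(s) at position(s): 4


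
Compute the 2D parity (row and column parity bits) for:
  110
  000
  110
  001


Row parities: 0001
Column parities: 001

Row P: 0001, Col P: 001, Corner: 1


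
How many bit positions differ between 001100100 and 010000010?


XOR: 011100110
Count of 1s: 5

5


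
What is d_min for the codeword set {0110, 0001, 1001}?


Comparing all pairs, minimum distance: 1
Can detect 0 errors, correct 0 errors

1


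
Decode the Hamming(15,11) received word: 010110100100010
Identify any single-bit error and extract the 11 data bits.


Syndrome = 0: no error detected

Data: 01010100010 (no errors)


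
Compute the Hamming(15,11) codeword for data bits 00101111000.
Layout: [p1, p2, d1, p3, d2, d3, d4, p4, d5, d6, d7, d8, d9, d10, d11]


Parity bits: p1=0, p2=1, p3=0, p4=0

010001001111000


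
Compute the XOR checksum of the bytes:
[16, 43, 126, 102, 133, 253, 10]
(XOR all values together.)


XOR chain: 16 ^ 43 ^ 126 ^ 102 ^ 133 ^ 253 ^ 10 = 81

81


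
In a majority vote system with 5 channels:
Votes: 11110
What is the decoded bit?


Ones: 4 out of 5
Threshold: 3

1 (4/5 voted 1)


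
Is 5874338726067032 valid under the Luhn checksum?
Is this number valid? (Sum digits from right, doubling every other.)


Luhn sum = 70
70 mod 10 = 0

Valid (Luhn sum mod 10 = 0)


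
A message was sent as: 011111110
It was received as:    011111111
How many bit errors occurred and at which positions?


XOR: 000000001

1 error(s) at position(s): 8


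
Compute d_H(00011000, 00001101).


XOR: 00010101
Count of 1s: 3

3


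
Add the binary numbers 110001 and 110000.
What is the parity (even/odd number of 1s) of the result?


110001 = 49
110000 = 48
Sum = 97 = 1100001
1s count = 3

odd parity (3 ones in 1100001)


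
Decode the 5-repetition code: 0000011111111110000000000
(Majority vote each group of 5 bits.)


Groups: 00000, 11111, 11111, 00000, 00000
Majority votes: 01100

01100


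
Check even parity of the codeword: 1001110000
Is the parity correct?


Number of 1s: 4

Yes, parity is correct (4 ones)


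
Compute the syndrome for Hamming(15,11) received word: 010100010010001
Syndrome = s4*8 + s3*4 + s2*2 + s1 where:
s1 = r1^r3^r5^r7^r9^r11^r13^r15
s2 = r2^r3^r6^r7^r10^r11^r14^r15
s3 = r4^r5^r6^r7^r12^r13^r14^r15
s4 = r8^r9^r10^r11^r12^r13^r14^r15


s1=0, s2=1, s3=0, s4=1

Syndrome = 10 (error at position 10)


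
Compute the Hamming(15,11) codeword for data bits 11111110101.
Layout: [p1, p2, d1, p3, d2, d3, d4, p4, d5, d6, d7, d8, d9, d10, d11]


Parity bits: p1=1, p2=0, p3=1, p4=1

101111111110101


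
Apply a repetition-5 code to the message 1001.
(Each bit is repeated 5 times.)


Each bit -> 5 copies

11111000000000011111


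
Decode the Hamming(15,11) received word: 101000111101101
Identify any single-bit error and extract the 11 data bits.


Syndrome = 0: no error detected

Data: 10011101101 (no errors)


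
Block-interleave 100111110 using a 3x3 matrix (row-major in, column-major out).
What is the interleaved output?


Matrix:
  100
  111
  110
Read columns: 111011010

111011010


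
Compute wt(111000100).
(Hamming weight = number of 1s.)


Counting 1s in 111000100

4


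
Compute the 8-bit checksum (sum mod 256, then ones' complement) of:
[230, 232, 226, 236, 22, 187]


Sum = 1133 mod 256 = 109
Complement = 146

146


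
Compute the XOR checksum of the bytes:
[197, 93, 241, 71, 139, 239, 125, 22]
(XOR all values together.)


XOR chain: 197 ^ 93 ^ 241 ^ 71 ^ 139 ^ 239 ^ 125 ^ 22 = 33

33


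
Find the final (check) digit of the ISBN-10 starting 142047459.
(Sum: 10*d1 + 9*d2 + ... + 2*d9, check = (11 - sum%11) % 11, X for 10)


Weighted sum: 170
170 mod 11 = 5

Check digit: 6


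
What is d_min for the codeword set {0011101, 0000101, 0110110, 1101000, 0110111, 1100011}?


Comparing all pairs, minimum distance: 1
Can detect 0 errors, correct 0 errors

1


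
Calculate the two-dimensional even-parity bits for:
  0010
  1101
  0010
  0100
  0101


Row parities: 11110
Column parities: 1100

Row P: 11110, Col P: 1100, Corner: 0


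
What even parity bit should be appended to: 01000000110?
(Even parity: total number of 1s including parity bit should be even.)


Number of 1s in data: 3
Parity bit: 1

1


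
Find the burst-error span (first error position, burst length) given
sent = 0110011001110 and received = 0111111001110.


XOR: 0001100000000

Burst at position 3, length 2


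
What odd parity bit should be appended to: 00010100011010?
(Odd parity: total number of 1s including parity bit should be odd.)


Number of 1s in data: 5
Parity bit: 0

0


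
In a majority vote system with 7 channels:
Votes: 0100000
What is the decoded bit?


Ones: 1 out of 7
Threshold: 4

0 (1/7 voted 1)


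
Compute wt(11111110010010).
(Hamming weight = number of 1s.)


Counting 1s in 11111110010010

9


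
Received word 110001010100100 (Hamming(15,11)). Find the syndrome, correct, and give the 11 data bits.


Syndrome = 10: error at position 10

Data: 00100000100 (corrected bit 10)


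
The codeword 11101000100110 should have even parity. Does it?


Number of 1s: 7

No, parity error (7 ones)


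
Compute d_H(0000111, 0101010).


XOR: 0101101
Count of 1s: 4

4


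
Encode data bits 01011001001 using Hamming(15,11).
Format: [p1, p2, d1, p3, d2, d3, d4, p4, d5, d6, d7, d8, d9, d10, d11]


Parity bits: p1=0, p2=0, p3=0, p4=1

000010111001001


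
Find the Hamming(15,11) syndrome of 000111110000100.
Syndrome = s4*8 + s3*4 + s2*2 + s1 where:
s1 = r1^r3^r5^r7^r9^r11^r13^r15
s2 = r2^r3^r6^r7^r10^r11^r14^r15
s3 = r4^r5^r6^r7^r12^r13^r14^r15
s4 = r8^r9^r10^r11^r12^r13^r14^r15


s1=1, s2=0, s3=1, s4=0

Syndrome = 5 (error at position 5)


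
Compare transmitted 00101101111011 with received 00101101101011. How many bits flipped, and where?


XOR: 00000000010000

1 error(s) at position(s): 9


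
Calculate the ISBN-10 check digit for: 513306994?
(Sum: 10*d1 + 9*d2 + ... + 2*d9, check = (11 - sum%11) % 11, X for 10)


Weighted sum: 205
205 mod 11 = 7

Check digit: 4


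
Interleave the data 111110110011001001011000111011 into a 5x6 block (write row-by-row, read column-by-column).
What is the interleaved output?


Matrix:
  111110
  110011
  001001
  011000
  111011
Read columns: 110011101110111100001100101101

110011101110111100001100101101


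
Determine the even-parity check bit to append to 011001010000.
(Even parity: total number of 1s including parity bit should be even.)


Number of 1s in data: 4
Parity bit: 0

0


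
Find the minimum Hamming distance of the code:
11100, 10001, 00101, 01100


Comparing all pairs, minimum distance: 1
Can detect 0 errors, correct 0 errors

1


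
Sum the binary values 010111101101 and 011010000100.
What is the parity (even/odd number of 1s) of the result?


010111101101 = 1517
011010000100 = 1668
Sum = 3185 = 110001110001
1s count = 6

even parity (6 ones in 110001110001)


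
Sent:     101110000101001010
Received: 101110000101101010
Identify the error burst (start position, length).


XOR: 000000000000100000

Burst at position 12, length 1


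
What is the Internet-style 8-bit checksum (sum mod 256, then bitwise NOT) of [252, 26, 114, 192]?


Sum = 584 mod 256 = 72
Complement = 183

183


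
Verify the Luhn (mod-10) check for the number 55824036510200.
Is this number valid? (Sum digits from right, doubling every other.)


Luhn sum = 39
39 mod 10 = 9

Invalid (Luhn sum mod 10 = 9)


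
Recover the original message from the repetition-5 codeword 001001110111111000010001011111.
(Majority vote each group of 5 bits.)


Groups: 00100, 11101, 11111, 00001, 00010, 11111
Majority votes: 011001

011001


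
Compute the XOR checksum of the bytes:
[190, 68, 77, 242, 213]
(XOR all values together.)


XOR chain: 190 ^ 68 ^ 77 ^ 242 ^ 213 = 144

144


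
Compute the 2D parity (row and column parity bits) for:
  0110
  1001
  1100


Row parities: 000
Column parities: 0011

Row P: 000, Col P: 0011, Corner: 0


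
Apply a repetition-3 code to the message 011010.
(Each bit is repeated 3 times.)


Each bit -> 3 copies

000111111000111000


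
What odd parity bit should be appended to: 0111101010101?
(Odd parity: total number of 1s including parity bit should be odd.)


Number of 1s in data: 8
Parity bit: 1

1


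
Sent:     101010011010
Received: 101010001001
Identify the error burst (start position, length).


XOR: 000000010011

Burst at position 7, length 5


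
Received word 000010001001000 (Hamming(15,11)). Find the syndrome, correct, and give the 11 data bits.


Syndrome = 0: no error detected

Data: 01001001000 (no errors)


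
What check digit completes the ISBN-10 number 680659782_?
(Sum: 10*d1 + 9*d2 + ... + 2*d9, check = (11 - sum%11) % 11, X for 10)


Weighted sum: 305
305 mod 11 = 8

Check digit: 3


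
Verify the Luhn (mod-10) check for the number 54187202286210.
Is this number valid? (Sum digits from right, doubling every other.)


Luhn sum = 43
43 mod 10 = 3

Invalid (Luhn sum mod 10 = 3)


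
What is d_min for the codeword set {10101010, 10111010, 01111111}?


Comparing all pairs, minimum distance: 1
Can detect 0 errors, correct 0 errors

1


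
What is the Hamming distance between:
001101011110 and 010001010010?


XOR: 011100001100
Count of 1s: 5

5


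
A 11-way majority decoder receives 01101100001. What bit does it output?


Ones: 5 out of 11
Threshold: 6

0 (5/11 voted 1)


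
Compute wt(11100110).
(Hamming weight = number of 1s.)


Counting 1s in 11100110

5


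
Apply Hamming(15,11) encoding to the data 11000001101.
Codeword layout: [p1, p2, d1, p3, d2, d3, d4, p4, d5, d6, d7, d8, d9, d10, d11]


Parity bits: p1=0, p2=0, p3=0, p4=1

001010010001101


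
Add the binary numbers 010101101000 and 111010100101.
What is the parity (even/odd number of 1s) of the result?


010101101000 = 1384
111010100101 = 3749
Sum = 5133 = 1010000001101
1s count = 5

odd parity (5 ones in 1010000001101)


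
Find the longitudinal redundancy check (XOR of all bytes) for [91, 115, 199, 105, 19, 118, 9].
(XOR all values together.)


XOR chain: 91 ^ 115 ^ 199 ^ 105 ^ 19 ^ 118 ^ 9 = 234

234


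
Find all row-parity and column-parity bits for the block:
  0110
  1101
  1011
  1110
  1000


Row parities: 01111
Column parities: 0110

Row P: 01111, Col P: 0110, Corner: 0


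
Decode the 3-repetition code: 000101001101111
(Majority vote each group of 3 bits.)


Groups: 000, 101, 001, 101, 111
Majority votes: 01011

01011


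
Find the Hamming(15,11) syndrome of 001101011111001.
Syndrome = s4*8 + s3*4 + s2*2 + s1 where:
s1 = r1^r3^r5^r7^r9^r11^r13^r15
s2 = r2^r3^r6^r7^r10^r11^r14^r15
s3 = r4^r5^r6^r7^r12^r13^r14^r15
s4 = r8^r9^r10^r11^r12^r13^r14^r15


s1=0, s2=1, s3=0, s4=0

Syndrome = 2 (error at position 2)


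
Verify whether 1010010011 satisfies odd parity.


Number of 1s: 5

Yes, parity is correct (5 ones)


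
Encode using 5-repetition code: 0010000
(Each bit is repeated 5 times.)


Each bit -> 5 copies

00000000001111100000000000000000000


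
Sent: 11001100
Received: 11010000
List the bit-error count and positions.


XOR: 00011100

3 error(s) at position(s): 3, 4, 5


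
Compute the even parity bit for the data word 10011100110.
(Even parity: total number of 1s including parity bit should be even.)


Number of 1s in data: 6
Parity bit: 0

0


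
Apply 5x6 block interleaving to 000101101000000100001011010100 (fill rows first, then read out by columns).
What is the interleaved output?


Matrix:
  000101
  101000
  000100
  001011
  010100
Read columns: 010000000101010101010001010010

010000000101010101010001010010


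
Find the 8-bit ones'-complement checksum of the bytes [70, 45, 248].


Sum = 363 mod 256 = 107
Complement = 148

148


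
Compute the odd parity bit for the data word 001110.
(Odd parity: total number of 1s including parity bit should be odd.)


Number of 1s in data: 3
Parity bit: 0

0


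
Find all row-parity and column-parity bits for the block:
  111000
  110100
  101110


Row parities: 110
Column parities: 100010

Row P: 110, Col P: 100010, Corner: 0


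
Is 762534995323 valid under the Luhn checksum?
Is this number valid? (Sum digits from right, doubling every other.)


Luhn sum = 59
59 mod 10 = 9

Invalid (Luhn sum mod 10 = 9)


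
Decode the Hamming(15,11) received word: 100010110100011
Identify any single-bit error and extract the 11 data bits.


Syndrome = 0: no error detected

Data: 01010100011 (no errors)


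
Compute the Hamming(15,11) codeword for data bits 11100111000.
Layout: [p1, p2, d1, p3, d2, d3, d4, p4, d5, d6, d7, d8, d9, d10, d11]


Parity bits: p1=1, p2=0, p3=1, p4=1

101111010111000


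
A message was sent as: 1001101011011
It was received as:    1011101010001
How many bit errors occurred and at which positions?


XOR: 0010000001010

3 error(s) at position(s): 2, 9, 11


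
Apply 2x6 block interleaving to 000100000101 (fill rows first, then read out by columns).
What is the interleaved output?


Matrix:
  000100
  000101
Read columns: 000000110001

000000110001


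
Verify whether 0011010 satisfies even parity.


Number of 1s: 3

No, parity error (3 ones)


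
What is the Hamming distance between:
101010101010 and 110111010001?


XOR: 011101111011
Count of 1s: 9

9


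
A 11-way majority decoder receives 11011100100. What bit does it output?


Ones: 6 out of 11
Threshold: 6

1 (6/11 voted 1)


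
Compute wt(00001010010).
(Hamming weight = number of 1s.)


Counting 1s in 00001010010

3


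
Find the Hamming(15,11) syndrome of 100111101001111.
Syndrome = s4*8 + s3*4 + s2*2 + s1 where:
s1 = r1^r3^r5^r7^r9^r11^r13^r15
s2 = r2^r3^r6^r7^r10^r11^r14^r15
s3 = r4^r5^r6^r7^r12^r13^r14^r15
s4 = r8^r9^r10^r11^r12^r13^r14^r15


s1=0, s2=0, s3=0, s4=1

Syndrome = 8 (error at position 8)


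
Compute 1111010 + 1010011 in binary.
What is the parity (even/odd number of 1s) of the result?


1111010 = 122
1010011 = 83
Sum = 205 = 11001101
1s count = 5

odd parity (5 ones in 11001101)


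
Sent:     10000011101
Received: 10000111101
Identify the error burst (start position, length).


XOR: 00000100000

Burst at position 5, length 1


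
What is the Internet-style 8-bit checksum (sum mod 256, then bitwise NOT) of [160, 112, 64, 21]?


Sum = 357 mod 256 = 101
Complement = 154

154


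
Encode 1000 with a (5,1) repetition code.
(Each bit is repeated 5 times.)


Each bit -> 5 copies

11111000000000000000


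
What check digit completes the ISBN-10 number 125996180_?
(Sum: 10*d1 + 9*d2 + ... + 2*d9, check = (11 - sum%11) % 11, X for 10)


Weighted sum: 243
243 mod 11 = 1

Check digit: X


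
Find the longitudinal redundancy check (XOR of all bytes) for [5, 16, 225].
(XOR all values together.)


XOR chain: 5 ^ 16 ^ 225 = 244

244


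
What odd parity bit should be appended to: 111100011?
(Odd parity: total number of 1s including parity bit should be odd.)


Number of 1s in data: 6
Parity bit: 1

1


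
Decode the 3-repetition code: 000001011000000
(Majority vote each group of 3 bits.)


Groups: 000, 001, 011, 000, 000
Majority votes: 00100

00100


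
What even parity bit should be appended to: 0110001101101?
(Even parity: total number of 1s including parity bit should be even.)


Number of 1s in data: 7
Parity bit: 1

1


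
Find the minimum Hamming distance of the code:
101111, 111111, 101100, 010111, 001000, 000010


Comparing all pairs, minimum distance: 1
Can detect 0 errors, correct 0 errors

1


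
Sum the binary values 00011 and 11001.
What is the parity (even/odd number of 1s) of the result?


00011 = 3
11001 = 25
Sum = 28 = 11100
1s count = 3

odd parity (3 ones in 11100)


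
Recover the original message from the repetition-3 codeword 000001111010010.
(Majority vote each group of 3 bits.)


Groups: 000, 001, 111, 010, 010
Majority votes: 00100

00100


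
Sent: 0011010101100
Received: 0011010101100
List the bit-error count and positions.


XOR: 0000000000000

0 errors (received matches sent)


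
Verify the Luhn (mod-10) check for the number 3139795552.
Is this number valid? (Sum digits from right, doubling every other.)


Luhn sum = 45
45 mod 10 = 5

Invalid (Luhn sum mod 10 = 5)


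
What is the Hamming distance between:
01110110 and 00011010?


XOR: 01101100
Count of 1s: 4

4


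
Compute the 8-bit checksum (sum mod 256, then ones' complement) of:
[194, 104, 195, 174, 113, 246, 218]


Sum = 1244 mod 256 = 220
Complement = 35

35


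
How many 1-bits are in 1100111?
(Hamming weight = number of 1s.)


Counting 1s in 1100111

5


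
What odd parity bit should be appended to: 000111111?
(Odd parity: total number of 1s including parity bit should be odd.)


Number of 1s in data: 6
Parity bit: 1

1


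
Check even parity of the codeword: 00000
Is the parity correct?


Number of 1s: 0

Yes, parity is correct (0 ones)


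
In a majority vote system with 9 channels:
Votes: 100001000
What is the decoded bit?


Ones: 2 out of 9
Threshold: 5

0 (2/9 voted 1)


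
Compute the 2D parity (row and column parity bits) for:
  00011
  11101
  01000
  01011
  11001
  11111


Row parities: 001111
Column parities: 11011

Row P: 001111, Col P: 11011, Corner: 0


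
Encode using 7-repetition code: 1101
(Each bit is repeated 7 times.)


Each bit -> 7 copies

1111111111111100000001111111


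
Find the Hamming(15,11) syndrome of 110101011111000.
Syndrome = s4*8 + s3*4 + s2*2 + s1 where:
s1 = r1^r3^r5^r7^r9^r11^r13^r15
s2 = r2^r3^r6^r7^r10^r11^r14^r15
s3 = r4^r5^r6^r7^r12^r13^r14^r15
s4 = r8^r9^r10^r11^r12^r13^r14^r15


s1=1, s2=0, s3=1, s4=1

Syndrome = 13 (error at position 13)


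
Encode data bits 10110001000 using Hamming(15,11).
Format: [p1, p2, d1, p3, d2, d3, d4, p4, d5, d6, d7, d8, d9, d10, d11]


Parity bits: p1=0, p2=1, p3=1, p4=1

011101110001000


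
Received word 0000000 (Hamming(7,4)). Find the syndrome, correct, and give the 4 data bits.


Syndrome = 0: no error detected

Data: 0000 (no errors)


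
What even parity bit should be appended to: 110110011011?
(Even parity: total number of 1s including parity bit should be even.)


Number of 1s in data: 8
Parity bit: 0

0


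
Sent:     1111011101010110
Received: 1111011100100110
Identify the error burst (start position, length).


XOR: 0000000001110000

Burst at position 9, length 3


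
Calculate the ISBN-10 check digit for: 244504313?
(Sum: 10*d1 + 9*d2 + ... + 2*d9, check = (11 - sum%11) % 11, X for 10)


Weighted sum: 164
164 mod 11 = 10

Check digit: 1


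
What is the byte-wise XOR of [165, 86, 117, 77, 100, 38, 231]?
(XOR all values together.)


XOR chain: 165 ^ 86 ^ 117 ^ 77 ^ 100 ^ 38 ^ 231 = 110

110


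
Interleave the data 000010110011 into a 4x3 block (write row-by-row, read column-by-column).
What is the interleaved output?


Matrix:
  000
  010
  110
  011
Read columns: 001001110001

001001110001


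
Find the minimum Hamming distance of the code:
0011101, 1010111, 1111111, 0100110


Comparing all pairs, minimum distance: 2
Can detect 1 errors, correct 0 errors

2


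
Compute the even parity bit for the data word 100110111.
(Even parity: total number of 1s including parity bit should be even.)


Number of 1s in data: 6
Parity bit: 0

0


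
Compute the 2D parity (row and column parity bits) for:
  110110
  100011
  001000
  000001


Row parities: 0111
Column parities: 011100

Row P: 0111, Col P: 011100, Corner: 1


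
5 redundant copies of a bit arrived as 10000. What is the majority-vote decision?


Ones: 1 out of 5
Threshold: 3

0 (1/5 voted 1)


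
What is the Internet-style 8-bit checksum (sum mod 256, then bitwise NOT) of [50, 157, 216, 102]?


Sum = 525 mod 256 = 13
Complement = 242

242


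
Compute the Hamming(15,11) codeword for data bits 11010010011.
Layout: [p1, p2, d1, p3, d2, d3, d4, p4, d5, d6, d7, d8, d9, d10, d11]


Parity bits: p1=1, p2=1, p3=0, p4=1

111010110010011


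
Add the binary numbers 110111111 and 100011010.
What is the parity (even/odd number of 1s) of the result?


110111111 = 447
100011010 = 282
Sum = 729 = 1011011001
1s count = 6

even parity (6 ones in 1011011001)


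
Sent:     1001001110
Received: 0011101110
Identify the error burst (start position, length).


XOR: 1010100000

Burst at position 0, length 5


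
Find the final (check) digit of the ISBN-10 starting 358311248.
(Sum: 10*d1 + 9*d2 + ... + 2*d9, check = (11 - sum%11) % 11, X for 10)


Weighted sum: 207
207 mod 11 = 9

Check digit: 2


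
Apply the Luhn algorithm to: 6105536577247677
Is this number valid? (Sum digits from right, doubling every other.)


Luhn sum = 64
64 mod 10 = 4

Invalid (Luhn sum mod 10 = 4)


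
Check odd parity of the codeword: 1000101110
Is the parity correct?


Number of 1s: 5

Yes, parity is correct (5 ones)


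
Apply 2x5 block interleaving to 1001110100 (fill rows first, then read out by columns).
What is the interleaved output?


Matrix:
  10011
  10100
Read columns: 1100011010

1100011010


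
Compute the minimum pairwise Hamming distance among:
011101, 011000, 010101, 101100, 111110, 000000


Comparing all pairs, minimum distance: 1
Can detect 0 errors, correct 0 errors

1


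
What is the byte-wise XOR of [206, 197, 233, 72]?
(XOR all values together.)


XOR chain: 206 ^ 197 ^ 233 ^ 72 = 170

170


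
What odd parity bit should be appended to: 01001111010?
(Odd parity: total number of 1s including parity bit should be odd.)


Number of 1s in data: 6
Parity bit: 1

1


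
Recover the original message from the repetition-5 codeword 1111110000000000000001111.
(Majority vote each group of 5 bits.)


Groups: 11111, 10000, 00000, 00000, 01111
Majority votes: 10001

10001


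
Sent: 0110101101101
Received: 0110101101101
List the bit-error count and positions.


XOR: 0000000000000

0 errors (received matches sent)


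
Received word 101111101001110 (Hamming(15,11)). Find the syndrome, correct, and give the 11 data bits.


Syndrome = 4: error at position 4

Data: 11111001110 (corrected bit 4)


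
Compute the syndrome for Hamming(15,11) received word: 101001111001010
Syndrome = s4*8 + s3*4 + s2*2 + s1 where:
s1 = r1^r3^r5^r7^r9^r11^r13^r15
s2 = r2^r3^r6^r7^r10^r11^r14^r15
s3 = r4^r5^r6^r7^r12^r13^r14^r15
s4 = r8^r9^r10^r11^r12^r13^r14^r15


s1=0, s2=0, s3=0, s4=0

Syndrome = 0 (no error)


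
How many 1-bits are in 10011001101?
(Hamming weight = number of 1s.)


Counting 1s in 10011001101

6


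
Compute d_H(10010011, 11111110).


XOR: 01101101
Count of 1s: 5

5


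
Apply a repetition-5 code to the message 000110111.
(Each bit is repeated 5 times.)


Each bit -> 5 copies

000000000000000111111111100000111111111111111


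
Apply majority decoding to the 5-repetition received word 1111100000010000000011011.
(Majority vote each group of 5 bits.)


Groups: 11111, 00000, 01000, 00000, 11011
Majority votes: 10001

10001


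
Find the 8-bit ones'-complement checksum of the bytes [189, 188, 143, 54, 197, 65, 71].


Sum = 907 mod 256 = 139
Complement = 116

116


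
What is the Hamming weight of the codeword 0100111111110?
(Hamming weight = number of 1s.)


Counting 1s in 0100111111110

9


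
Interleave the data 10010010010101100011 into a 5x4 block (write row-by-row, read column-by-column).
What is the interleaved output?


Matrix:
  1001
  0010
  0101
  0110
  0011
Read columns: 10000001100101110101

10000001100101110101


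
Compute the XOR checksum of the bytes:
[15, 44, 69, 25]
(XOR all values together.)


XOR chain: 15 ^ 44 ^ 69 ^ 25 = 127

127


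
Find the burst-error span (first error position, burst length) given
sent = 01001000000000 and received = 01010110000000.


XOR: 00011110000000

Burst at position 3, length 4


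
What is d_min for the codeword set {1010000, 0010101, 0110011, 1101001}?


Comparing all pairs, minimum distance: 3
Can detect 2 errors, correct 1 errors

3


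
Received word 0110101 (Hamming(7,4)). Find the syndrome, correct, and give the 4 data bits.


Syndrome = 3: error at position 3

Data: 0101 (corrected bit 3)


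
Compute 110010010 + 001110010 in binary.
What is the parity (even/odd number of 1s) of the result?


110010010 = 402
001110010 = 114
Sum = 516 = 1000000100
1s count = 2

even parity (2 ones in 1000000100)


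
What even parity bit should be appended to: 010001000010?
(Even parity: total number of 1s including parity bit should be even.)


Number of 1s in data: 3
Parity bit: 1

1


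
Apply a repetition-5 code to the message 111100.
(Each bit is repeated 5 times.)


Each bit -> 5 copies

111111111111111111110000000000


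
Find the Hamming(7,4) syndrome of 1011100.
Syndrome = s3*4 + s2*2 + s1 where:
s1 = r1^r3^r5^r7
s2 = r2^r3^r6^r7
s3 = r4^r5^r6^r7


s1=1, s2=1, s3=0

Syndrome = 3 (error at position 3)


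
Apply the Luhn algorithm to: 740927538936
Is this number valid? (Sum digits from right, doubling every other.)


Luhn sum = 61
61 mod 10 = 1

Invalid (Luhn sum mod 10 = 1)


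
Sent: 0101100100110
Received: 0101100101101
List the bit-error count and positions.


XOR: 0000000001011

3 error(s) at position(s): 9, 11, 12


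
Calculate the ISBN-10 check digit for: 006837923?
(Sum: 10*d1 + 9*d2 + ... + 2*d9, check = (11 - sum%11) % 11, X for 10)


Weighted sum: 205
205 mod 11 = 7

Check digit: 4


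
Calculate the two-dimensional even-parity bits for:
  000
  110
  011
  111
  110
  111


Row parities: 000101
Column parities: 011

Row P: 000101, Col P: 011, Corner: 0


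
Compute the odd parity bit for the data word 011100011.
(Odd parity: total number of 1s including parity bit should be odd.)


Number of 1s in data: 5
Parity bit: 0

0


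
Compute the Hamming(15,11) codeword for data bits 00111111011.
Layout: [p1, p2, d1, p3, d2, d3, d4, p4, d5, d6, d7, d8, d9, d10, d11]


Parity bits: p1=0, p2=0, p3=1, p4=0

000101101111011


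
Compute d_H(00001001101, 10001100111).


XOR: 10000101010
Count of 1s: 4

4


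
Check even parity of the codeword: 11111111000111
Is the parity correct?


Number of 1s: 11

No, parity error (11 ones)


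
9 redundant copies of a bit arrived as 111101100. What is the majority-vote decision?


Ones: 6 out of 9
Threshold: 5

1 (6/9 voted 1)


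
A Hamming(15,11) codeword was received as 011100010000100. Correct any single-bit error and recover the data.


Syndrome = 0: no error detected

Data: 10000000100 (no errors)


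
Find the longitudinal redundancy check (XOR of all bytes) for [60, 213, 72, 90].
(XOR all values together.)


XOR chain: 60 ^ 213 ^ 72 ^ 90 = 251

251


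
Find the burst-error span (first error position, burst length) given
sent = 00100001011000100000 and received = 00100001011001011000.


XOR: 00000000000001111000

Burst at position 13, length 4


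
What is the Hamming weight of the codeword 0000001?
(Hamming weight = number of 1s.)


Counting 1s in 0000001

1


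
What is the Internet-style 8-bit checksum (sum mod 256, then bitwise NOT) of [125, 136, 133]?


Sum = 394 mod 256 = 138
Complement = 117

117


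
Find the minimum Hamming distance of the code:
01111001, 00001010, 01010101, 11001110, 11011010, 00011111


Comparing all pairs, minimum distance: 2
Can detect 1 errors, correct 0 errors

2


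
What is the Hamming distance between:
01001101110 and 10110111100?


XOR: 11111010010
Count of 1s: 7

7


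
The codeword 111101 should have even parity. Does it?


Number of 1s: 5

No, parity error (5 ones)


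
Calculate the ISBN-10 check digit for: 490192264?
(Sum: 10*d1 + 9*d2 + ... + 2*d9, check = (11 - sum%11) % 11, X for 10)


Weighted sum: 226
226 mod 11 = 6

Check digit: 5


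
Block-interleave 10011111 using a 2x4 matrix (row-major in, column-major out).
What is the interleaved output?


Matrix:
  1001
  1111
Read columns: 11010111

11010111


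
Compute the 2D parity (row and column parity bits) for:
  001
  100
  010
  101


Row parities: 1110
Column parities: 010

Row P: 1110, Col P: 010, Corner: 1


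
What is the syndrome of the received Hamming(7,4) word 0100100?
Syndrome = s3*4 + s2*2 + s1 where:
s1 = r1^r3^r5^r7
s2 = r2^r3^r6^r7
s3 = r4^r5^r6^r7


s1=1, s2=1, s3=1

Syndrome = 7 (error at position 7)


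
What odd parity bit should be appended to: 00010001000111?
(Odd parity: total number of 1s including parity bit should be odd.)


Number of 1s in data: 5
Parity bit: 0

0


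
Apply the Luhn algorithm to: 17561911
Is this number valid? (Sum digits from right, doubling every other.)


Luhn sum = 30
30 mod 10 = 0

Valid (Luhn sum mod 10 = 0)


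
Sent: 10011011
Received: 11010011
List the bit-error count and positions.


XOR: 01001000

2 error(s) at position(s): 1, 4


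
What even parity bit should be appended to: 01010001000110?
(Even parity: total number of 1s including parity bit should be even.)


Number of 1s in data: 5
Parity bit: 1

1


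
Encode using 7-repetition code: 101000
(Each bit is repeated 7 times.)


Each bit -> 7 copies

111111100000001111111000000000000000000000


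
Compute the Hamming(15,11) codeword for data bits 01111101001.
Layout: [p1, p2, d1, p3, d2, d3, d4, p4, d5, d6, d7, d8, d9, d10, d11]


Parity bits: p1=0, p2=0, p3=1, p4=0

000111101101001


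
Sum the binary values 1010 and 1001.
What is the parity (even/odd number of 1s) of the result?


1010 = 10
1001 = 9
Sum = 19 = 10011
1s count = 3

odd parity (3 ones in 10011)


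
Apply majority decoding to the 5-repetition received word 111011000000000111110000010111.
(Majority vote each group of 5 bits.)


Groups: 11101, 10000, 00000, 11111, 00000, 10111
Majority votes: 100101

100101


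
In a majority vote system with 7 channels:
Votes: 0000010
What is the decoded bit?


Ones: 1 out of 7
Threshold: 4

0 (1/7 voted 1)


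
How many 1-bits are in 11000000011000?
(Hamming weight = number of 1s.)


Counting 1s in 11000000011000

4


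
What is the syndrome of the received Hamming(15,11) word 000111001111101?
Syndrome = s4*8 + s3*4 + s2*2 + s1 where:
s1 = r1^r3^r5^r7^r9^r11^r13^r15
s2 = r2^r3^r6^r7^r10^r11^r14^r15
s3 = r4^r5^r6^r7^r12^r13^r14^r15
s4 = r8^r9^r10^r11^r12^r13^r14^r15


s1=1, s2=0, s3=0, s4=0

Syndrome = 1 (error at position 1)


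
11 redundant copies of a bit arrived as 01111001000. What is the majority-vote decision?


Ones: 5 out of 11
Threshold: 6

0 (5/11 voted 1)


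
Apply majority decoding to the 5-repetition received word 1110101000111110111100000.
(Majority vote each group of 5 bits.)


Groups: 11101, 01000, 11111, 01111, 00000
Majority votes: 10110

10110


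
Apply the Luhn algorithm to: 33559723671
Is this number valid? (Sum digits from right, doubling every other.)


Luhn sum = 49
49 mod 10 = 9

Invalid (Luhn sum mod 10 = 9)


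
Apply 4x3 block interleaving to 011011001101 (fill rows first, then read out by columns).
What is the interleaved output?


Matrix:
  011
  011
  001
  101
Read columns: 000111001111

000111001111


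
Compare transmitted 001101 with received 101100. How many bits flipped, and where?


XOR: 100001

2 error(s) at position(s): 0, 5


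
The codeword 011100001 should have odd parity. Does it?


Number of 1s: 4

No, parity error (4 ones)


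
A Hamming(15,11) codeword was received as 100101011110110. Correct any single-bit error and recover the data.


Syndrome = 0: no error detected

Data: 00101110110 (no errors)


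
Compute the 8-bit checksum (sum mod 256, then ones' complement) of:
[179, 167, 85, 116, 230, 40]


Sum = 817 mod 256 = 49
Complement = 206

206


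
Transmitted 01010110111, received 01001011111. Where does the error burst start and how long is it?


XOR: 00011101000

Burst at position 3, length 5


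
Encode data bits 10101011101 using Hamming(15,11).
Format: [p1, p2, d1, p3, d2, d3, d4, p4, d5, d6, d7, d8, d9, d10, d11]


Parity bits: p1=1, p2=0, p3=0, p4=1

101001011011101


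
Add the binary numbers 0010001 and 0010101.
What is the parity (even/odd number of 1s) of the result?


0010001 = 17
0010101 = 21
Sum = 38 = 100110
1s count = 3

odd parity (3 ones in 100110)


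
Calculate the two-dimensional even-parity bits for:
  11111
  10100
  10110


Row parities: 101
Column parities: 11101

Row P: 101, Col P: 11101, Corner: 0


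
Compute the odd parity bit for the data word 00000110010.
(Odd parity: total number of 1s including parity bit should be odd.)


Number of 1s in data: 3
Parity bit: 0

0


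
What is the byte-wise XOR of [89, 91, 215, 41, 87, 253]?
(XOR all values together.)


XOR chain: 89 ^ 91 ^ 215 ^ 41 ^ 87 ^ 253 = 86

86


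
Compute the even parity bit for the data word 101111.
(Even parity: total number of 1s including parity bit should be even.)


Number of 1s in data: 5
Parity bit: 1

1


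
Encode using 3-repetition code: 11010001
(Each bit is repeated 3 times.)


Each bit -> 3 copies

111111000111000000000111


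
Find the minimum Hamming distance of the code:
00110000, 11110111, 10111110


Comparing all pairs, minimum distance: 3
Can detect 2 errors, correct 1 errors

3


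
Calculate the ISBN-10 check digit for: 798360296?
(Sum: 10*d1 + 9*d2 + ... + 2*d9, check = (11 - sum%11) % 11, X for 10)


Weighted sum: 319
319 mod 11 = 0

Check digit: 0


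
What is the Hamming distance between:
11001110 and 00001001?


XOR: 11000111
Count of 1s: 5

5


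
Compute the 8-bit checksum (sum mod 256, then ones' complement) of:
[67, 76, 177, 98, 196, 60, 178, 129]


Sum = 981 mod 256 = 213
Complement = 42

42


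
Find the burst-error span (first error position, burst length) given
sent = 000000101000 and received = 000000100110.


XOR: 000000001110

Burst at position 8, length 3


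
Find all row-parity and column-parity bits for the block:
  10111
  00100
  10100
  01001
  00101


Row parities: 01000
Column parities: 01011

Row P: 01000, Col P: 01011, Corner: 1


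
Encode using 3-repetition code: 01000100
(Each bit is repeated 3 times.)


Each bit -> 3 copies

000111000000000111000000


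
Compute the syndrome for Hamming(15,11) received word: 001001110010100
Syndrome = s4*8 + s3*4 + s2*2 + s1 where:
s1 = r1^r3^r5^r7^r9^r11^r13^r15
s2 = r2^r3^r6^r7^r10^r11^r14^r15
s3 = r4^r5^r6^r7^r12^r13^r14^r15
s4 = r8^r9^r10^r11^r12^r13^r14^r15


s1=0, s2=0, s3=1, s4=1

Syndrome = 12 (error at position 12)


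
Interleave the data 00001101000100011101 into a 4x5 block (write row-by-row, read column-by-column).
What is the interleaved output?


Matrix:
  00001
  10100
  01000
  11101
Read columns: 01010011010100001001

01010011010100001001


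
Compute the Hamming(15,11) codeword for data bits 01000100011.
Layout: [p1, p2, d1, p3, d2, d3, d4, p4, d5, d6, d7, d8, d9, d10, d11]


Parity bits: p1=0, p2=1, p3=1, p4=1

010110010100011


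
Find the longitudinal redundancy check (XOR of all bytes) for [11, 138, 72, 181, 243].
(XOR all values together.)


XOR chain: 11 ^ 138 ^ 72 ^ 181 ^ 243 = 143

143


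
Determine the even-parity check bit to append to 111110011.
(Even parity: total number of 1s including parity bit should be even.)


Number of 1s in data: 7
Parity bit: 1

1


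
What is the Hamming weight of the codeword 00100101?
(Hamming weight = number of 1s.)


Counting 1s in 00100101

3


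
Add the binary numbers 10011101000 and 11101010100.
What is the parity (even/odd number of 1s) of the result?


10011101000 = 1256
11101010100 = 1876
Sum = 3132 = 110000111100
1s count = 6

even parity (6 ones in 110000111100)


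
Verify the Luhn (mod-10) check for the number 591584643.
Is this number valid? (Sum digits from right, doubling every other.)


Luhn sum = 49
49 mod 10 = 9

Invalid (Luhn sum mod 10 = 9)


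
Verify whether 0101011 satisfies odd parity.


Number of 1s: 4

No, parity error (4 ones)


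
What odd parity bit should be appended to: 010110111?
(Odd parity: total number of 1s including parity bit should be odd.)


Number of 1s in data: 6
Parity bit: 1

1


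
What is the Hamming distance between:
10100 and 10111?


XOR: 00011
Count of 1s: 2

2


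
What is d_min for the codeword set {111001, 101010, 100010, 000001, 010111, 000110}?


Comparing all pairs, minimum distance: 1
Can detect 0 errors, correct 0 errors

1


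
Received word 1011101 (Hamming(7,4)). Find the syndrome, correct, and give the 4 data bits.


Syndrome = 4: error at position 4

Data: 1101 (corrected bit 4)


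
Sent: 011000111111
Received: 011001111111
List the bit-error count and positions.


XOR: 000001000000

1 error(s) at position(s): 5
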